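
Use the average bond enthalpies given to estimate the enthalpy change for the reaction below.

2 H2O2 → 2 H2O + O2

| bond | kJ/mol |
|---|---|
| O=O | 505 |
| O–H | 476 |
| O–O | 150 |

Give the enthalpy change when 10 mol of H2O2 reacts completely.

Bonds broken (reactants):
  O–H: 4 × 476 = 1904
  O–O: 2 × 150 = 300
  Σ(broken) = 2204 kJ
Bonds formed (products):
  O–H: 4 × 476 = 1904
  O=O: 1 × 505 = 505
  Σ(formed) = 2409 kJ
ΔH = Σ(broken) − Σ(formed) = 2204 − 2409 = −205 kJ
For 5× the reaction as written: 5 × (−205) = −1025 kJ

ΔH = −1025 kJ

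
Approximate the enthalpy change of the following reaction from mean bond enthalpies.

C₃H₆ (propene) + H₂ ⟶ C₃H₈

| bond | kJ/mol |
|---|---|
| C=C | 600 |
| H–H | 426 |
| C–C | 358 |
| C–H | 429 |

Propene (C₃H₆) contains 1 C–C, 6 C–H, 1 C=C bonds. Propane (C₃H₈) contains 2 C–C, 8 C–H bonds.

ΔH ≈ −190 kJ

Bonds broken (reactants):
  C–C: 1 × 358 = 358
  C–H: 6 × 429 = 2574
  C=C: 1 × 600 = 600
  H–H: 1 × 426 = 426
  Σ(broken) = 3958 kJ
Bonds formed (products):
  C–C: 2 × 358 = 716
  C–H: 8 × 429 = 3432
  Σ(formed) = 4148 kJ
ΔH = Σ(broken) − Σ(formed) = 3958 − 4148 = −190 kJ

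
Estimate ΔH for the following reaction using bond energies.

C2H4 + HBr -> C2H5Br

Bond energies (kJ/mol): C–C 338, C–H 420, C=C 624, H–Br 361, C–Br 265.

ΔH ≈ −38 kJ

Bonds broken (reactants):
  C–H: 4 × 420 = 1680
  C=C: 1 × 624 = 624
  H–Br: 1 × 361 = 361
  Σ(broken) = 2665 kJ
Bonds formed (products):
  C–Br: 1 × 265 = 265
  C–C: 1 × 338 = 338
  C–H: 5 × 420 = 2100
  Σ(formed) = 2703 kJ
ΔH = Σ(broken) − Σ(formed) = 2665 − 2703 = −38 kJ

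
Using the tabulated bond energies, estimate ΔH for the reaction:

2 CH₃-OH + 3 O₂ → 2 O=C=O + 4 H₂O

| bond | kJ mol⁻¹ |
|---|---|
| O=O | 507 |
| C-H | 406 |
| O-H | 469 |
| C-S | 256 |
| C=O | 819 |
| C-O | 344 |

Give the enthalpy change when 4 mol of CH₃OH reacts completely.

ΔH = −2890 kJ

Bonds broken (reactants):
  C-H: 6 × 406 = 2436
  C-O: 2 × 344 = 688
  O-H: 2 × 469 = 938
  O=O: 3 × 507 = 1521
  Σ(broken) = 5583 kJ
Bonds formed (products):
  C=O: 4 × 819 = 3276
  O-H: 8 × 469 = 3752
  Σ(formed) = 7028 kJ
ΔH = Σ(broken) − Σ(formed) = 5583 − 7028 = −1445 kJ
For 2× the reaction as written: 2 × (−1445) = −2890 kJ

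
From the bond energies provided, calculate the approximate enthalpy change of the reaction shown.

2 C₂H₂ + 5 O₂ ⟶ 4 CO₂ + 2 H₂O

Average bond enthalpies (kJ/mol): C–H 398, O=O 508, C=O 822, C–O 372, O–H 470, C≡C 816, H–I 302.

Bonds broken (reactants):
  C≡C: 2 × 816 = 1632
  C–H: 4 × 398 = 1592
  O=O: 5 × 508 = 2540
  Σ(broken) = 5764 kJ
Bonds formed (products):
  C=O: 8 × 822 = 6576
  O–H: 4 × 470 = 1880
  Σ(formed) = 8456 kJ
ΔH = Σ(broken) − Σ(formed) = 5764 − 8456 = −2692 kJ

ΔH ≈ −2692 kJ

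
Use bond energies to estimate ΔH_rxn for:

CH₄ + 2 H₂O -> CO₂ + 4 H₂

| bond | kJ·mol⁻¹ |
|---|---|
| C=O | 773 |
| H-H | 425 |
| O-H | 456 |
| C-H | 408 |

Bonds broken (reactants):
  C-H: 4 × 408 = 1632
  O-H: 4 × 456 = 1824
  Σ(broken) = 3456 kJ
Bonds formed (products):
  C=O: 2 × 773 = 1546
  H-H: 4 × 425 = 1700
  Σ(formed) = 3246 kJ
ΔH = Σ(broken) − Σ(formed) = 3456 − 3246 = +210 kJ

ΔH ≈ +210 kJ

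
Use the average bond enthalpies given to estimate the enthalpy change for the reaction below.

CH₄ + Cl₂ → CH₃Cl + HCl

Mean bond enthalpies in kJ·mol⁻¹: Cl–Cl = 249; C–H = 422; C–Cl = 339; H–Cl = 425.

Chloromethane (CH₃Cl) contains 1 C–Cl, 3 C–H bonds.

Bonds broken (reactants):
  C–H: 4 × 422 = 1688
  Cl–Cl: 1 × 249 = 249
  Σ(broken) = 1937 kJ
Bonds formed (products):
  C–Cl: 1 × 339 = 339
  C–H: 3 × 422 = 1266
  H–Cl: 1 × 425 = 425
  Σ(formed) = 2030 kJ
ΔH = Σ(broken) − Σ(formed) = 1937 − 2030 = −93 kJ

ΔH ≈ −93 kJ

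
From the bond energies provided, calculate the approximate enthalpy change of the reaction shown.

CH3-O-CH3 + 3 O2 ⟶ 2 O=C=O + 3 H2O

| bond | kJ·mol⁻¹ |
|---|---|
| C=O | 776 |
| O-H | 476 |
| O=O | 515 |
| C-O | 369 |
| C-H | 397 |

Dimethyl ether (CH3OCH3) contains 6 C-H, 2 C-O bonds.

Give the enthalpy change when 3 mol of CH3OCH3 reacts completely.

ΔH = −3885 kJ

Bonds broken (reactants):
  C-H: 6 × 397 = 2382
  C-O: 2 × 369 = 738
  O=O: 3 × 515 = 1545
  Σ(broken) = 4665 kJ
Bonds formed (products):
  C=O: 4 × 776 = 3104
  O-H: 6 × 476 = 2856
  Σ(formed) = 5960 kJ
ΔH = Σ(broken) − Σ(formed) = 4665 − 5960 = −1295 kJ
For 3× the reaction as written: 3 × (−1295) = −3885 kJ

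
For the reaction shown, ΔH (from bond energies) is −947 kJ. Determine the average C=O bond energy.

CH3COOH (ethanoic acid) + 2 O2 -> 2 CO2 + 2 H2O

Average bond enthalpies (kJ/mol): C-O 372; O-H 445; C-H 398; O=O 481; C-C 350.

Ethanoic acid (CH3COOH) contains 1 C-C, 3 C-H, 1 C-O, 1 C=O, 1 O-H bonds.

D(C=O) ≈ 830 kJ/mol

Let D be the C=O bond energy.
Σ(broken) = 1×350 + 3×398 + 1×372 + 1×D + 1×445 + 2×481 = 3323 + D
Σ(formed) = 4×D + 4×445 = 1780 + 4D
ΔH = Σ(broken) − Σ(formed) = (3323 + D) − (1780 + 4D) = +1543 − 3D
Setting this equal to −947 kJ gives 3D = 2490, so D = 830 kJ/mol.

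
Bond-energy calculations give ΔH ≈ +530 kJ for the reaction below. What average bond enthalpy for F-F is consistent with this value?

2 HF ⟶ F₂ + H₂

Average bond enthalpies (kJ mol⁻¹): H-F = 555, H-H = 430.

Let D be the F-F bond energy.
Σ(broken) = 2×555 = 1110
Σ(formed) = 1×D + 1×430 = 430 + D
ΔH = Σ(broken) − Σ(formed) = (1110) − (430 + D) = +680 − D
Setting this equal to +530 kJ gives D = 150 kJ/mol.

D(F-F) ≈ 150 kJ/mol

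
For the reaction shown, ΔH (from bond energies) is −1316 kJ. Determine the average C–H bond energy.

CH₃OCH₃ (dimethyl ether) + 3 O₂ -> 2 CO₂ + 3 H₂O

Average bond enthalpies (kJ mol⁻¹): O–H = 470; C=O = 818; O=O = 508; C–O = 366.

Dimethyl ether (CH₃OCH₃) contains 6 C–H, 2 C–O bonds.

D(C–H) ≈ 420 kJ/mol

Let D be the C–H bond energy.
Σ(broken) = 6×D + 2×366 + 3×508 = 2256 + 6D
Σ(formed) = 4×818 + 6×470 = 6092
ΔH = Σ(broken) − Σ(formed) = (2256 + 6D) − (6092) = −3836 + 6D
Setting this equal to −1316 kJ gives 6D = 2520, so D = 420 kJ/mol.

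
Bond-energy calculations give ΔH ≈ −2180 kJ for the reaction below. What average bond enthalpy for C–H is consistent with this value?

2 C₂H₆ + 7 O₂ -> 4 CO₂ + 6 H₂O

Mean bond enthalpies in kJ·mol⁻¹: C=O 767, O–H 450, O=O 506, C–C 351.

Let D be the C–H bond energy.
Σ(broken) = 2×351 + 12×D + 7×506 = 4244 + 12D
Σ(formed) = 8×767 + 12×450 = 11536
ΔH = Σ(broken) − Σ(formed) = (4244 + 12D) − (11536) = −7292 + 12D
Setting this equal to −2180 kJ gives 12D = 5112, so D = 426 kJ/mol.

D(C–H) ≈ 426 kJ/mol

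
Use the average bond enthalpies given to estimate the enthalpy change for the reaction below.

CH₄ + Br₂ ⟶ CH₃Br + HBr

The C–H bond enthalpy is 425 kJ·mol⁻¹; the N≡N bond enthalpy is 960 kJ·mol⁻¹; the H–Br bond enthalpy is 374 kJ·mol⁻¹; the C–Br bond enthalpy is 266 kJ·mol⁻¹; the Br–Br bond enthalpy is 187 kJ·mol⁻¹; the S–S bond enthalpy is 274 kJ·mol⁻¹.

Bonds broken (reactants):
  Br–Br: 1 × 187 = 187
  C–H: 4 × 425 = 1700
  Σ(broken) = 1887 kJ
Bonds formed (products):
  C–Br: 1 × 266 = 266
  C–H: 3 × 425 = 1275
  H–Br: 1 × 374 = 374
  Σ(formed) = 1915 kJ
ΔH = Σ(broken) − Σ(formed) = 1887 − 1915 = −28 kJ

ΔH ≈ −28 kJ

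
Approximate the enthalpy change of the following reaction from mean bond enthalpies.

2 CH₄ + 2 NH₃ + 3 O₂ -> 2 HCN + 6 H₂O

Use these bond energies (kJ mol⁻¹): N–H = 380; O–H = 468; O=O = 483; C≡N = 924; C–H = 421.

Bonds broken (reactants):
  C–H: 8 × 421 = 3368
  N–H: 6 × 380 = 2280
  O=O: 3 × 483 = 1449
  Σ(broken) = 7097 kJ
Bonds formed (products):
  C≡N: 2 × 924 = 1848
  C–H: 2 × 421 = 842
  O–H: 12 × 468 = 5616
  Σ(formed) = 8306 kJ
ΔH = Σ(broken) − Σ(formed) = 7097 − 8306 = −1209 kJ

ΔH ≈ −1209 kJ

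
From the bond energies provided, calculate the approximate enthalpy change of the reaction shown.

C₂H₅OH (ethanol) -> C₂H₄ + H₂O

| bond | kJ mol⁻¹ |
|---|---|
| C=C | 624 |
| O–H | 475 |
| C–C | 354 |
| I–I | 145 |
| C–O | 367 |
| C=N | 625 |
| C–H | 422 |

Bonds broken (reactants):
  C–C: 1 × 354 = 354
  C–H: 5 × 422 = 2110
  C–O: 1 × 367 = 367
  O–H: 1 × 475 = 475
  Σ(broken) = 3306 kJ
Bonds formed (products):
  C–H: 4 × 422 = 1688
  C=C: 1 × 624 = 624
  O–H: 2 × 475 = 950
  Σ(formed) = 3262 kJ
ΔH = Σ(broken) − Σ(formed) = 3306 − 3262 = +44 kJ

ΔH ≈ +44 kJ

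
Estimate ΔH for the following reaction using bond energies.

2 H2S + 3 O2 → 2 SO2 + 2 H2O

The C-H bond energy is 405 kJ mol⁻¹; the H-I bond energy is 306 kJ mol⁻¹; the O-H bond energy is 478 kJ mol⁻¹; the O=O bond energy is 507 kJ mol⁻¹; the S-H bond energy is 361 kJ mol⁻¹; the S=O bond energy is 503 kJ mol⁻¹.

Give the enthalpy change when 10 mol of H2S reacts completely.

Bonds broken (reactants):
  O=O: 3 × 507 = 1521
  S-H: 4 × 361 = 1444
  Σ(broken) = 2965 kJ
Bonds formed (products):
  O-H: 4 × 478 = 1912
  S=O: 4 × 503 = 2012
  Σ(formed) = 3924 kJ
ΔH = Σ(broken) − Σ(formed) = 2965 − 3924 = −959 kJ
For 5× the reaction as written: 5 × (−959) = −4795 kJ

ΔH = −4795 kJ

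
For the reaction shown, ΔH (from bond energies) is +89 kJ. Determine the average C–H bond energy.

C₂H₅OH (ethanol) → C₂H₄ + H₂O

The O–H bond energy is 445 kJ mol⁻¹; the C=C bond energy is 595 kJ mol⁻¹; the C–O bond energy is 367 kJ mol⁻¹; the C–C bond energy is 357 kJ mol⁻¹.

D(C–H) ≈ 405 kJ/mol

Let D be the C–H bond energy.
Σ(broken) = 1×357 + 5×D + 1×367 + 1×445 = 1169 + 5D
Σ(formed) = 4×D + 1×595 + 2×445 = 1485 + 4D
ΔH = Σ(broken) − Σ(formed) = (1169 + 5D) − (1485 + 4D) = −316 + D
Setting this equal to +89 kJ gives D = 405 kJ/mol.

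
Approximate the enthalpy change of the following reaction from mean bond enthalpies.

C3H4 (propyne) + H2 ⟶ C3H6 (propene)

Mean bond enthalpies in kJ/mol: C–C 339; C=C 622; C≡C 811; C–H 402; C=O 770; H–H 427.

ΔH ≈ −188 kJ

Bonds broken (reactants):
  C≡C: 1 × 811 = 811
  C–C: 1 × 339 = 339
  C–H: 4 × 402 = 1608
  H–H: 1 × 427 = 427
  Σ(broken) = 3185 kJ
Bonds formed (products):
  C–C: 1 × 339 = 339
  C–H: 6 × 402 = 2412
  C=C: 1 × 622 = 622
  Σ(formed) = 3373 kJ
ΔH = Σ(broken) − Σ(formed) = 3185 − 3373 = −188 kJ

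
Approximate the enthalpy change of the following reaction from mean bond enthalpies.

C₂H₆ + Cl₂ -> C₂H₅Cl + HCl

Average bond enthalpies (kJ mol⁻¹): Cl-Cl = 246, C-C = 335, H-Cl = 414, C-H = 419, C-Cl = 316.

Bonds broken (reactants):
  C-C: 1 × 335 = 335
  C-H: 6 × 419 = 2514
  Cl-Cl: 1 × 246 = 246
  Σ(broken) = 3095 kJ
Bonds formed (products):
  C-C: 1 × 335 = 335
  C-Cl: 1 × 316 = 316
  C-H: 5 × 419 = 2095
  H-Cl: 1 × 414 = 414
  Σ(formed) = 3160 kJ
ΔH = Σ(broken) − Σ(formed) = 3095 − 3160 = −65 kJ

ΔH ≈ −65 kJ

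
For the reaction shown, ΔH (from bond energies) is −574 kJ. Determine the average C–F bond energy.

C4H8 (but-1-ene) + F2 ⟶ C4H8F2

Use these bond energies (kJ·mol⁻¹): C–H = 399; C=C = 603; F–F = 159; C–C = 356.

Let D be the C–F bond energy.
Σ(broken) = 2×356 + 8×399 + 1×603 + 1×159 = 4666
Σ(formed) = 3×356 + 2×D + 8×399 = 4260 + 2D
ΔH = Σ(broken) − Σ(formed) = (4666) − (4260 + 2D) = +406 − 2D
Setting this equal to −574 kJ gives 2D = 980, so D = 490 kJ/mol.

D(C–F) ≈ 490 kJ/mol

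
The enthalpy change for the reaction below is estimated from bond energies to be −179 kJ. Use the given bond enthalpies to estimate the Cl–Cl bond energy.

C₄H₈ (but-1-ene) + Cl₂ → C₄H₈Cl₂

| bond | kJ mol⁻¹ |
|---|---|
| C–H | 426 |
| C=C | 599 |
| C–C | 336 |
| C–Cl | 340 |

Let D be the Cl–Cl bond energy.
Σ(broken) = 2×336 + 8×426 + 1×599 + 1×D = 4679 + D
Σ(formed) = 3×336 + 2×340 + 8×426 = 5096
ΔH = Σ(broken) − Σ(formed) = (4679 + D) − (5096) = −417 + D
Setting this equal to −179 kJ gives D = 238 kJ/mol.

D(Cl–Cl) ≈ 238 kJ/mol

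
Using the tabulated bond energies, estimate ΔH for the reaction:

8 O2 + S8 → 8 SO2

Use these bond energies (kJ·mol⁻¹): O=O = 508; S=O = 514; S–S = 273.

ΔH ≈ −1976 kJ

Bonds broken (reactants):
  O=O: 8 × 508 = 4064
  S–S: 8 × 273 = 2184
  Σ(broken) = 6248 kJ
Bonds formed (products):
  S=O: 16 × 514 = 8224
  Σ(formed) = 8224 kJ
ΔH = Σ(broken) − Σ(formed) = 6248 − 8224 = −1976 kJ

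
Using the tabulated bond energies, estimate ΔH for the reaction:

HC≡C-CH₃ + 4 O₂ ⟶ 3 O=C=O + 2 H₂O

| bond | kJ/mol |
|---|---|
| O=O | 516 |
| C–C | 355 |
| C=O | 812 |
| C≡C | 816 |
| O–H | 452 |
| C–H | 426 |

ΔH ≈ −1741 kJ

Bonds broken (reactants):
  C≡C: 1 × 816 = 816
  C–C: 1 × 355 = 355
  C–H: 4 × 426 = 1704
  O=O: 4 × 516 = 2064
  Σ(broken) = 4939 kJ
Bonds formed (products):
  C=O: 6 × 812 = 4872
  O–H: 4 × 452 = 1808
  Σ(formed) = 6680 kJ
ΔH = Σ(broken) − Σ(formed) = 4939 − 6680 = −1741 kJ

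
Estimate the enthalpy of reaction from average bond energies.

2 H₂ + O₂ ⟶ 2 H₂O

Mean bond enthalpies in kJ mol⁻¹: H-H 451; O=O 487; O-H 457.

ΔH ≈ −439 kJ

Bonds broken (reactants):
  H-H: 2 × 451 = 902
  O=O: 1 × 487 = 487
  Σ(broken) = 1389 kJ
Bonds formed (products):
  O-H: 4 × 457 = 1828
  Σ(formed) = 1828 kJ
ΔH = Σ(broken) − Σ(formed) = 1389 − 1828 = −439 kJ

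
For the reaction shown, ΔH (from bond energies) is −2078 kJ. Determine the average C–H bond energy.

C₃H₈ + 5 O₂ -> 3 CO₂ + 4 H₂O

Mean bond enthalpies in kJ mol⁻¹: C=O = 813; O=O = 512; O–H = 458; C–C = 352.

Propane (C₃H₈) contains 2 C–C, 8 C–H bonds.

Let D be the C–H bond energy.
Σ(broken) = 2×352 + 8×D + 5×512 = 3264 + 8D
Σ(formed) = 6×813 + 8×458 = 8542
ΔH = Σ(broken) − Σ(formed) = (3264 + 8D) − (8542) = −5278 + 8D
Setting this equal to −2078 kJ gives 8D = 3200, so D = 400 kJ/mol.

D(C–H) ≈ 400 kJ/mol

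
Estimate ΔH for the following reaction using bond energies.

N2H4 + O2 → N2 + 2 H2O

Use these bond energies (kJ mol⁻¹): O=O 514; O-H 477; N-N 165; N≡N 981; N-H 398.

Bonds broken (reactants):
  N-H: 4 × 398 = 1592
  N-N: 1 × 165 = 165
  O=O: 1 × 514 = 514
  Σ(broken) = 2271 kJ
Bonds formed (products):
  N≡N: 1 × 981 = 981
  O-H: 4 × 477 = 1908
  Σ(formed) = 2889 kJ
ΔH = Σ(broken) − Σ(formed) = 2271 − 2889 = −618 kJ

ΔH ≈ −618 kJ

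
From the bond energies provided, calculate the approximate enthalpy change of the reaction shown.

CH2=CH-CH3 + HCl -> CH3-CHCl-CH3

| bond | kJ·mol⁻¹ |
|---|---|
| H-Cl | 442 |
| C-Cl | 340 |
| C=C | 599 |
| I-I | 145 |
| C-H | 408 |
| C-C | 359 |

ΔH ≈ −66 kJ

Bonds broken (reactants):
  C-C: 1 × 359 = 359
  C-H: 6 × 408 = 2448
  C=C: 1 × 599 = 599
  H-Cl: 1 × 442 = 442
  Σ(broken) = 3848 kJ
Bonds formed (products):
  C-C: 2 × 359 = 718
  C-Cl: 1 × 340 = 340
  C-H: 7 × 408 = 2856
  Σ(formed) = 3914 kJ
ΔH = Σ(broken) − Σ(formed) = 3848 − 3914 = −66 kJ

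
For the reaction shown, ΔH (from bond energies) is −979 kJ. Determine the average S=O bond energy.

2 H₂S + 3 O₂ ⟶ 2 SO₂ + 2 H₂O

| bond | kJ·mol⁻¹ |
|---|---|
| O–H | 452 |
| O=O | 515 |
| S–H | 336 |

Let D be the S=O bond energy.
Σ(broken) = 3×515 + 4×336 = 2889
Σ(formed) = 4×452 + 4×D = 1808 + 4D
ΔH = Σ(broken) − Σ(formed) = (2889) − (1808 + 4D) = +1081 − 4D
Setting this equal to −979 kJ gives 4D = 2060, so D = 515 kJ/mol.

D(S=O) ≈ 515 kJ/mol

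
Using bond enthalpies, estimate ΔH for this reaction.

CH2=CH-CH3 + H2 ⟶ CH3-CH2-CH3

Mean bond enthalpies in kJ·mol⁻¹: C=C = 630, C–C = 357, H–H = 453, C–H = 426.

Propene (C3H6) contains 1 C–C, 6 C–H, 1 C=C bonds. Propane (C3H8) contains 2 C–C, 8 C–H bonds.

Bonds broken (reactants):
  C–C: 1 × 357 = 357
  C–H: 6 × 426 = 2556
  C=C: 1 × 630 = 630
  H–H: 1 × 453 = 453
  Σ(broken) = 3996 kJ
Bonds formed (products):
  C–C: 2 × 357 = 714
  C–H: 8 × 426 = 3408
  Σ(formed) = 4122 kJ
ΔH = Σ(broken) − Σ(formed) = 3996 − 4122 = −126 kJ

ΔH ≈ −126 kJ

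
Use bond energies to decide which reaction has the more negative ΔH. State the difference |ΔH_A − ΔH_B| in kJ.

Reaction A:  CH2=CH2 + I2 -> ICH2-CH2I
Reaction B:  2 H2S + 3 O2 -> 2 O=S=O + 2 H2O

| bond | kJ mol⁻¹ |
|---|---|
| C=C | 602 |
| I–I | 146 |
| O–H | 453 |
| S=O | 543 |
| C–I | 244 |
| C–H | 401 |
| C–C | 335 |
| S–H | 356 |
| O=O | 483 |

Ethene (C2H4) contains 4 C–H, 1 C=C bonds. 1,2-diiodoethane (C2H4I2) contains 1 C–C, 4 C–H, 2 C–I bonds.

Reaction A:
  Bonds broken (reactants):
    C–H: 4 × 401 = 1604
    C=C: 1 × 602 = 602
    I–I: 1 × 146 = 146
    Σ(broken) = 2352 kJ
  Bonds formed (products):
    C–C: 1 × 335 = 335
    C–H: 4 × 401 = 1604
    C–I: 2 × 244 = 488
    Σ(formed) = 2427 kJ
  ΔH_A = 2352 − 2427 = −75 kJ
Reaction B:
  Bonds broken (reactants):
    O=O: 3 × 483 = 1449
    S–H: 4 × 356 = 1424
    Σ(broken) = 2873 kJ
  Bonds formed (products):
    O–H: 4 × 453 = 1812
    S=O: 4 × 543 = 2172
    Σ(formed) = 3984 kJ
  ΔH_B = 2873 − 3984 = −1111 kJ
ΔH_A − ΔH_B = +1036 kJ, so reaction B has the more negative ΔH; |ΔH_A − ΔH_B| = 1036 kJ.

Reaction B, by 1036 kJ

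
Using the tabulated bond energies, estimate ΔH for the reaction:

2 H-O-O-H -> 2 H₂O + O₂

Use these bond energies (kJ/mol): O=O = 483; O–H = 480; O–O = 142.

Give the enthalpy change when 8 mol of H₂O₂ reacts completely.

Bonds broken (reactants):
  O–H: 4 × 480 = 1920
  O–O: 2 × 142 = 284
  Σ(broken) = 2204 kJ
Bonds formed (products):
  O–H: 4 × 480 = 1920
  O=O: 1 × 483 = 483
  Σ(formed) = 2403 kJ
ΔH = Σ(broken) − Σ(formed) = 2204 − 2403 = −199 kJ
For 4× the reaction as written: 4 × (−199) = −796 kJ

ΔH = −796 kJ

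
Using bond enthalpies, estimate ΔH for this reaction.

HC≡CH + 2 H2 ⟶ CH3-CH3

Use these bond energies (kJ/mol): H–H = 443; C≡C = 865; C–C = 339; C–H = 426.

ΔH ≈ −292 kJ

Bonds broken (reactants):
  C≡C: 1 × 865 = 865
  C–H: 2 × 426 = 852
  H–H: 2 × 443 = 886
  Σ(broken) = 2603 kJ
Bonds formed (products):
  C–C: 1 × 339 = 339
  C–H: 6 × 426 = 2556
  Σ(formed) = 2895 kJ
ΔH = Σ(broken) − Σ(formed) = 2603 − 2895 = −292 kJ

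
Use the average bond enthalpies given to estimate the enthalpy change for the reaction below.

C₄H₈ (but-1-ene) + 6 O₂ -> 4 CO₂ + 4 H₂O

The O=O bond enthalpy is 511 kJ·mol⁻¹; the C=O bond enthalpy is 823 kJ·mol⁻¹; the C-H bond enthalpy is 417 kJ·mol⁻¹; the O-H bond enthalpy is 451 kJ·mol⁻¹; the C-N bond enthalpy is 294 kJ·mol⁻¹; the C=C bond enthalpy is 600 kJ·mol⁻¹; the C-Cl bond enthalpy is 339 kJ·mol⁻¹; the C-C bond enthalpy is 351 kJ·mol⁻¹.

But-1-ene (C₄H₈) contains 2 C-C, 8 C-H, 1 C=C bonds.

Bonds broken (reactants):
  C-C: 2 × 351 = 702
  C-H: 8 × 417 = 3336
  C=C: 1 × 600 = 600
  O=O: 6 × 511 = 3066
  Σ(broken) = 7704 kJ
Bonds formed (products):
  C=O: 8 × 823 = 6584
  O-H: 8 × 451 = 3608
  Σ(formed) = 10192 kJ
ΔH = Σ(broken) − Σ(formed) = 7704 − 10192 = −2488 kJ

ΔH ≈ −2488 kJ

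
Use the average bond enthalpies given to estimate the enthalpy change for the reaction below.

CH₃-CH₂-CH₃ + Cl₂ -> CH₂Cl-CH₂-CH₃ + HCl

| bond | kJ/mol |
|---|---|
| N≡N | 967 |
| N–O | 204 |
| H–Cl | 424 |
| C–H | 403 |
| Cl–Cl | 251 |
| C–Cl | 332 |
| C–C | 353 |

ΔH ≈ −102 kJ

Bonds broken (reactants):
  C–C: 2 × 353 = 706
  C–H: 8 × 403 = 3224
  Cl–Cl: 1 × 251 = 251
  Σ(broken) = 4181 kJ
Bonds formed (products):
  C–C: 2 × 353 = 706
  C–Cl: 1 × 332 = 332
  C–H: 7 × 403 = 2821
  H–Cl: 1 × 424 = 424
  Σ(formed) = 4283 kJ
ΔH = Σ(broken) − Σ(formed) = 4181 − 4283 = −102 kJ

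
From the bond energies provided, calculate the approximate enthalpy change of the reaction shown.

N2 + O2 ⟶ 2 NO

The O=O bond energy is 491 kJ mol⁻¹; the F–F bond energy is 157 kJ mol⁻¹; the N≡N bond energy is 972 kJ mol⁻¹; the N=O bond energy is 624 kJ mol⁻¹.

Bonds broken (reactants):
  N≡N: 1 × 972 = 972
  O=O: 1 × 491 = 491
  Σ(broken) = 1463 kJ
Bonds formed (products):
  N=O: 2 × 624 = 1248
  Σ(formed) = 1248 kJ
ΔH = Σ(broken) − Σ(formed) = 1463 − 1248 = +215 kJ

ΔH ≈ +215 kJ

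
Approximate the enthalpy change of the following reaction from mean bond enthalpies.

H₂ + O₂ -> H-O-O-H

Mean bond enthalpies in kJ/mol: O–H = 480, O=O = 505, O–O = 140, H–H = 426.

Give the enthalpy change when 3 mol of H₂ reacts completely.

Bonds broken (reactants):
  H–H: 1 × 426 = 426
  O=O: 1 × 505 = 505
  Σ(broken) = 931 kJ
Bonds formed (products):
  O–H: 2 × 480 = 960
  O–O: 1 × 140 = 140
  Σ(formed) = 1100 kJ
ΔH = Σ(broken) − Σ(formed) = 931 − 1100 = −169 kJ
For 3× the reaction as written: 3 × (−169) = −507 kJ

ΔH = −507 kJ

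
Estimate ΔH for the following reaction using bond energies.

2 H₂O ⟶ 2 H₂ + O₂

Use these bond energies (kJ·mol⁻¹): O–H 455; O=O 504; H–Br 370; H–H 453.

ΔH ≈ +410 kJ

Bonds broken (reactants):
  O–H: 4 × 455 = 1820
  Σ(broken) = 1820 kJ
Bonds formed (products):
  H–H: 2 × 453 = 906
  O=O: 1 × 504 = 504
  Σ(formed) = 1410 kJ
ΔH = Σ(broken) − Σ(formed) = 1820 − 1410 = +410 kJ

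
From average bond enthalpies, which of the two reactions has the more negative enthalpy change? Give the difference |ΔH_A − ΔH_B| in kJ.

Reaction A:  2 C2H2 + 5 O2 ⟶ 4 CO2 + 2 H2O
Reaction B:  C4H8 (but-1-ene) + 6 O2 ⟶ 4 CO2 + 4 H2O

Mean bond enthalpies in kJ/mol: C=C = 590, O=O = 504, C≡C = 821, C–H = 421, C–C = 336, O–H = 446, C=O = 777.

Reaction A, by 24 kJ

Reaction A:
  Bonds broken (reactants):
    C≡C: 2 × 821 = 1642
    C–H: 4 × 421 = 1684
    O=O: 5 × 504 = 2520
    Σ(broken) = 5846 kJ
  Bonds formed (products):
    C=O: 8 × 777 = 6216
    O–H: 4 × 446 = 1784
    Σ(formed) = 8000 kJ
  ΔH_A = 5846 − 8000 = −2154 kJ
Reaction B:
  Bonds broken (reactants):
    C–C: 2 × 336 = 672
    C–H: 8 × 421 = 3368
    C=C: 1 × 590 = 590
    O=O: 6 × 504 = 3024
    Σ(broken) = 7654 kJ
  Bonds formed (products):
    C=O: 8 × 777 = 6216
    O–H: 8 × 446 = 3568
    Σ(formed) = 9784 kJ
  ΔH_B = 7654 − 9784 = −2130 kJ
ΔH_A − ΔH_B = −24 kJ, so reaction A has the more negative ΔH; |ΔH_A − ΔH_B| = 24 kJ.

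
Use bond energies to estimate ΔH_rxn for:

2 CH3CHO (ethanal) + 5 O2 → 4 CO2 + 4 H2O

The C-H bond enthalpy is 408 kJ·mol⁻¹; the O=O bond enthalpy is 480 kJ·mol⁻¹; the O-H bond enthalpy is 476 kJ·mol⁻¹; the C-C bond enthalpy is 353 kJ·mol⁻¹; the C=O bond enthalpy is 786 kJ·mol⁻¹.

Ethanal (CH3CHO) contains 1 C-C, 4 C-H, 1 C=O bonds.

Bonds broken (reactants):
  C-C: 2 × 353 = 706
  C-H: 8 × 408 = 3264
  C=O: 2 × 786 = 1572
  O=O: 5 × 480 = 2400
  Σ(broken) = 7942 kJ
Bonds formed (products):
  C=O: 8 × 786 = 6288
  O-H: 8 × 476 = 3808
  Σ(formed) = 10096 kJ
ΔH = Σ(broken) − Σ(formed) = 7942 − 10096 = −2154 kJ

ΔH ≈ −2154 kJ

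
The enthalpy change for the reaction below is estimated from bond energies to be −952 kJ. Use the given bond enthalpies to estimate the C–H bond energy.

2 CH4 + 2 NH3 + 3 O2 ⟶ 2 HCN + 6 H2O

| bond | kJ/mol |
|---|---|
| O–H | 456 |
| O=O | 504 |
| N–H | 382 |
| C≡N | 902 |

Let D be the C–H bond energy.
Σ(broken) = 8×D + 6×382 + 3×504 = 3804 + 8D
Σ(formed) = 2×902 + 2×D + 12×456 = 7276 + 2D
ΔH = Σ(broken) − Σ(formed) = (3804 + 8D) − (7276 + 2D) = −3472 + 6D
Setting this equal to −952 kJ gives 6D = 2520, so D = 420 kJ/mol.

D(C–H) ≈ 420 kJ/mol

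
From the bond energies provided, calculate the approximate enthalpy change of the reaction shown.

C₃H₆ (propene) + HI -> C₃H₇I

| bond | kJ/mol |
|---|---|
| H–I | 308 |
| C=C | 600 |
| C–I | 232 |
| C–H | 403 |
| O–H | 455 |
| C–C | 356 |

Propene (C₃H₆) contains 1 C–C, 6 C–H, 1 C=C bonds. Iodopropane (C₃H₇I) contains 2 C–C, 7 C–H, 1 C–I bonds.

ΔH ≈ −83 kJ

Bonds broken (reactants):
  C–C: 1 × 356 = 356
  C–H: 6 × 403 = 2418
  C=C: 1 × 600 = 600
  H–I: 1 × 308 = 308
  Σ(broken) = 3682 kJ
Bonds formed (products):
  C–C: 2 × 356 = 712
  C–H: 7 × 403 = 2821
  C–I: 1 × 232 = 232
  Σ(formed) = 3765 kJ
ΔH = Σ(broken) − Σ(formed) = 3682 − 3765 = −83 kJ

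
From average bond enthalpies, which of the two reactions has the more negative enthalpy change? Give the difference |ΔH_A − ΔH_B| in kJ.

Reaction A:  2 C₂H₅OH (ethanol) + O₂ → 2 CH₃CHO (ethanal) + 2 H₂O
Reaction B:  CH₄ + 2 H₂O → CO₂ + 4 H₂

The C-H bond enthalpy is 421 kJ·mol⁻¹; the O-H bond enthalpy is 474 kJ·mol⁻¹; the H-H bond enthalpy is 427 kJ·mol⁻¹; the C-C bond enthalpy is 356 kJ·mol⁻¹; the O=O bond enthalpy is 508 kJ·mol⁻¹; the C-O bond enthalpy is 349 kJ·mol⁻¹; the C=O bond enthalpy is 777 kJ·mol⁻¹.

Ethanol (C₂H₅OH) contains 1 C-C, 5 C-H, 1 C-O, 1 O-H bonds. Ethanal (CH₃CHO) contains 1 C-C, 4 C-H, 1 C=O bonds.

Reaction A:
  Bonds broken (reactants):
    C-C: 2 × 356 = 712
    C-H: 10 × 421 = 4210
    C-O: 2 × 349 = 698
    O-H: 2 × 474 = 948
    O=O: 1 × 508 = 508
    Σ(broken) = 7076 kJ
  Bonds formed (products):
    C-C: 2 × 356 = 712
    C-H: 8 × 421 = 3368
    C=O: 2 × 777 = 1554
    O-H: 4 × 474 = 1896
    Σ(formed) = 7530 kJ
  ΔH_A = 7076 − 7530 = −454 kJ
Reaction B:
  Bonds broken (reactants):
    C-H: 4 × 421 = 1684
    O-H: 4 × 474 = 1896
    Σ(broken) = 3580 kJ
  Bonds formed (products):
    C=O: 2 × 777 = 1554
    H-H: 4 × 427 = 1708
    Σ(formed) = 3262 kJ
  ΔH_B = 3580 − 3262 = +318 kJ
ΔH_A − ΔH_B = −772 kJ, so reaction A has the more negative ΔH; |ΔH_A − ΔH_B| = 772 kJ.

Reaction A, by 772 kJ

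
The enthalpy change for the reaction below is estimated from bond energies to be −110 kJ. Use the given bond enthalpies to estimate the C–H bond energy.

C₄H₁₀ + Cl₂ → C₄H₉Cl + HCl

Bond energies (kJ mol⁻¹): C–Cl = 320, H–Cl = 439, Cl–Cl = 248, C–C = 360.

D(C–H) ≈ 401 kJ/mol

Let D be the C–H bond energy.
Σ(broken) = 3×360 + 10×D + 1×248 = 1328 + 10D
Σ(formed) = 3×360 + 1×320 + 9×D + 1×439 = 1839 + 9D
ΔH = Σ(broken) − Σ(formed) = (1328 + 10D) − (1839 + 9D) = −511 + D
Setting this equal to −110 kJ gives D = 401 kJ/mol.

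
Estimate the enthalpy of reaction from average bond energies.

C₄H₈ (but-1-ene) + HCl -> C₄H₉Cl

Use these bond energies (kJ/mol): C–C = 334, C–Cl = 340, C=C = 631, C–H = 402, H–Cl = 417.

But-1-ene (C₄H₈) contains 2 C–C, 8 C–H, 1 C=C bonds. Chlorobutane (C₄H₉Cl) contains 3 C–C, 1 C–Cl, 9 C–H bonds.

Bonds broken (reactants):
  C–C: 2 × 334 = 668
  C–H: 8 × 402 = 3216
  C=C: 1 × 631 = 631
  H–Cl: 1 × 417 = 417
  Σ(broken) = 4932 kJ
Bonds formed (products):
  C–C: 3 × 334 = 1002
  C–Cl: 1 × 340 = 340
  C–H: 9 × 402 = 3618
  Σ(formed) = 4960 kJ
ΔH = Σ(broken) − Σ(formed) = 4932 − 4960 = −28 kJ

ΔH ≈ −28 kJ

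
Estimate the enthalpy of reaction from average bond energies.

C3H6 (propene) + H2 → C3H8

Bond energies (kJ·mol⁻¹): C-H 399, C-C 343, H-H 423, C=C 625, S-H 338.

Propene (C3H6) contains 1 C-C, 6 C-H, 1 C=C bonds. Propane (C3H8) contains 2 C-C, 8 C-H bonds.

Bonds broken (reactants):
  C-C: 1 × 343 = 343
  C-H: 6 × 399 = 2394
  C=C: 1 × 625 = 625
  H-H: 1 × 423 = 423
  Σ(broken) = 3785 kJ
Bonds formed (products):
  C-C: 2 × 343 = 686
  C-H: 8 × 399 = 3192
  Σ(formed) = 3878 kJ
ΔH = Σ(broken) − Σ(formed) = 3785 − 3878 = −93 kJ

ΔH ≈ −93 kJ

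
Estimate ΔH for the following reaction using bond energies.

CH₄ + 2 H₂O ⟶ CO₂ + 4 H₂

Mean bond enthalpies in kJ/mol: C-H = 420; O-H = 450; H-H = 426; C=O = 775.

ΔH ≈ +226 kJ

Bonds broken (reactants):
  C-H: 4 × 420 = 1680
  O-H: 4 × 450 = 1800
  Σ(broken) = 3480 kJ
Bonds formed (products):
  C=O: 2 × 775 = 1550
  H-H: 4 × 426 = 1704
  Σ(formed) = 3254 kJ
ΔH = Σ(broken) − Σ(formed) = 3480 − 3254 = +226 kJ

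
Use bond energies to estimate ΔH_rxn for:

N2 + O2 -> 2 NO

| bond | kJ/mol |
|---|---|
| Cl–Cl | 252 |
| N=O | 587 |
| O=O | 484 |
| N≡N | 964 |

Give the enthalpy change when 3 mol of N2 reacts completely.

ΔH = +822 kJ

Bonds broken (reactants):
  N≡N: 1 × 964 = 964
  O=O: 1 × 484 = 484
  Σ(broken) = 1448 kJ
Bonds formed (products):
  N=O: 2 × 587 = 1174
  Σ(formed) = 1174 kJ
ΔH = Σ(broken) − Σ(formed) = 1448 − 1174 = +274 kJ
For 3× the reaction as written: 3 × (+274) = +822 kJ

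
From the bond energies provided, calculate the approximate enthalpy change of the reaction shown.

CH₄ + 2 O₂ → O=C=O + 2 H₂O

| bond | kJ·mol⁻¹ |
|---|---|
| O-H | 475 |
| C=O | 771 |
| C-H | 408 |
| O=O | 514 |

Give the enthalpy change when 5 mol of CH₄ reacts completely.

ΔH = −3910 kJ

Bonds broken (reactants):
  C-H: 4 × 408 = 1632
  O=O: 2 × 514 = 1028
  Σ(broken) = 2660 kJ
Bonds formed (products):
  C=O: 2 × 771 = 1542
  O-H: 4 × 475 = 1900
  Σ(formed) = 3442 kJ
ΔH = Σ(broken) − Σ(formed) = 2660 − 3442 = −782 kJ
For 5× the reaction as written: 5 × (−782) = −3910 kJ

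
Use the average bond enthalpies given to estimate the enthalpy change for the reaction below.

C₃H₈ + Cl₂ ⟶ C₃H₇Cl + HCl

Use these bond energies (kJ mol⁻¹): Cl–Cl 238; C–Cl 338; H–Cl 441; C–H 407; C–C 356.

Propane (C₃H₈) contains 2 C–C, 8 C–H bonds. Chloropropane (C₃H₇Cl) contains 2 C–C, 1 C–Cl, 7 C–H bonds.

Bonds broken (reactants):
  C–C: 2 × 356 = 712
  C–H: 8 × 407 = 3256
  Cl–Cl: 1 × 238 = 238
  Σ(broken) = 4206 kJ
Bonds formed (products):
  C–C: 2 × 356 = 712
  C–Cl: 1 × 338 = 338
  C–H: 7 × 407 = 2849
  H–Cl: 1 × 441 = 441
  Σ(formed) = 4340 kJ
ΔH = Σ(broken) − Σ(formed) = 4206 − 4340 = −134 kJ

ΔH ≈ −134 kJ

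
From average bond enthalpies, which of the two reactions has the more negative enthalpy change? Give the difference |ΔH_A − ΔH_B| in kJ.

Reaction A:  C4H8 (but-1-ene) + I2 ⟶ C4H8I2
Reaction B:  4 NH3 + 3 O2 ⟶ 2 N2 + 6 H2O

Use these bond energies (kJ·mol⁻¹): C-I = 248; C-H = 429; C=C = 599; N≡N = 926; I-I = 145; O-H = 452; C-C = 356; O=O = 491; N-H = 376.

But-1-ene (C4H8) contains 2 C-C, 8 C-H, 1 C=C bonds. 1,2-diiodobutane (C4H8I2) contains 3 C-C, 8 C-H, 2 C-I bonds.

Reaction B, by 1183 kJ

Reaction A:
  Bonds broken (reactants):
    C-C: 2 × 356 = 712
    C-H: 8 × 429 = 3432
    C=C: 1 × 599 = 599
    I-I: 1 × 145 = 145
    Σ(broken) = 4888 kJ
  Bonds formed (products):
    C-C: 3 × 356 = 1068
    C-H: 8 × 429 = 3432
    C-I: 2 × 248 = 496
    Σ(formed) = 4996 kJ
  ΔH_A = 4888 − 4996 = −108 kJ
Reaction B:
  Bonds broken (reactants):
    N-H: 12 × 376 = 4512
    O=O: 3 × 491 = 1473
    Σ(broken) = 5985 kJ
  Bonds formed (products):
    N≡N: 2 × 926 = 1852
    O-H: 12 × 452 = 5424
    Σ(formed) = 7276 kJ
  ΔH_B = 5985 − 7276 = −1291 kJ
ΔH_A − ΔH_B = +1183 kJ, so reaction B has the more negative ΔH; |ΔH_A − ΔH_B| = 1183 kJ.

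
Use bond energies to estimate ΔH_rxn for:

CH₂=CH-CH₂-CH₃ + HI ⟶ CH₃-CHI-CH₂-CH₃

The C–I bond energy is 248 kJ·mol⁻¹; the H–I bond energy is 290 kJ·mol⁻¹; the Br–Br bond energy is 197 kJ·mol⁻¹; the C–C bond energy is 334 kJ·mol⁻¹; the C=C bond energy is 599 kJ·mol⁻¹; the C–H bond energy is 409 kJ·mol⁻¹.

Bonds broken (reactants):
  C–C: 2 × 334 = 668
  C–H: 8 × 409 = 3272
  C=C: 1 × 599 = 599
  H–I: 1 × 290 = 290
  Σ(broken) = 4829 kJ
Bonds formed (products):
  C–C: 3 × 334 = 1002
  C–H: 9 × 409 = 3681
  C–I: 1 × 248 = 248
  Σ(formed) = 4931 kJ
ΔH = Σ(broken) − Σ(formed) = 4829 − 4931 = −102 kJ

ΔH ≈ −102 kJ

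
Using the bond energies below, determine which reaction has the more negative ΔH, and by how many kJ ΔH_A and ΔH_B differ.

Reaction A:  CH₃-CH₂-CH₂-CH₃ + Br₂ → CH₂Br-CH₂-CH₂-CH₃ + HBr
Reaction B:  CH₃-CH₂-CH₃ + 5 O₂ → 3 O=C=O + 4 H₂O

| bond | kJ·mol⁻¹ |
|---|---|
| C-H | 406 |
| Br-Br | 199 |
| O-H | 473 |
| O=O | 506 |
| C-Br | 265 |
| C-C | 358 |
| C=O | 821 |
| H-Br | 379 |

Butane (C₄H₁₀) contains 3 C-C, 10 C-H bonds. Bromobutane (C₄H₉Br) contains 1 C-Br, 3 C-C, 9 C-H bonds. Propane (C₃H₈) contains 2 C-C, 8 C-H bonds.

Reaction B, by 2177 kJ

Reaction A:
  Bonds broken (reactants):
    Br-Br: 1 × 199 = 199
    C-C: 3 × 358 = 1074
    C-H: 10 × 406 = 4060
    Σ(broken) = 5333 kJ
  Bonds formed (products):
    C-Br: 1 × 265 = 265
    C-C: 3 × 358 = 1074
    C-H: 9 × 406 = 3654
    H-Br: 1 × 379 = 379
    Σ(formed) = 5372 kJ
  ΔH_A = 5333 − 5372 = −39 kJ
Reaction B:
  Bonds broken (reactants):
    C-C: 2 × 358 = 716
    C-H: 8 × 406 = 3248
    O=O: 5 × 506 = 2530
    Σ(broken) = 6494 kJ
  Bonds formed (products):
    C=O: 6 × 821 = 4926
    O-H: 8 × 473 = 3784
    Σ(formed) = 8710 kJ
  ΔH_B = 6494 − 8710 = −2216 kJ
ΔH_A − ΔH_B = +2177 kJ, so reaction B has the more negative ΔH; |ΔH_A − ΔH_B| = 2177 kJ.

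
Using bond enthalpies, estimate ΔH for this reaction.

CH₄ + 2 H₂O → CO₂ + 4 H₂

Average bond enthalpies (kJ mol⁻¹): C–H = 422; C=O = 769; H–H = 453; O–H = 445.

ΔH ≈ +118 kJ

Bonds broken (reactants):
  C–H: 4 × 422 = 1688
  O–H: 4 × 445 = 1780
  Σ(broken) = 3468 kJ
Bonds formed (products):
  C=O: 2 × 769 = 1538
  H–H: 4 × 453 = 1812
  Σ(formed) = 3350 kJ
ΔH = Σ(broken) − Σ(formed) = 3468 − 3350 = +118 kJ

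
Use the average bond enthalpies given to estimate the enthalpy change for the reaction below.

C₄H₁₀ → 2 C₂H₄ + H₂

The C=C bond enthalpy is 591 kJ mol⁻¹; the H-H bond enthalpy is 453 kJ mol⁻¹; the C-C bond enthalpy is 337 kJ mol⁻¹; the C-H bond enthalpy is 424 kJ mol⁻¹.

ΔH ≈ +224 kJ

Bonds broken (reactants):
  C-C: 3 × 337 = 1011
  C-H: 10 × 424 = 4240
  Σ(broken) = 5251 kJ
Bonds formed (products):
  C-H: 8 × 424 = 3392
  C=C: 2 × 591 = 1182
  H-H: 1 × 453 = 453
  Σ(formed) = 5027 kJ
ΔH = Σ(broken) − Σ(formed) = 5251 − 5027 = +224 kJ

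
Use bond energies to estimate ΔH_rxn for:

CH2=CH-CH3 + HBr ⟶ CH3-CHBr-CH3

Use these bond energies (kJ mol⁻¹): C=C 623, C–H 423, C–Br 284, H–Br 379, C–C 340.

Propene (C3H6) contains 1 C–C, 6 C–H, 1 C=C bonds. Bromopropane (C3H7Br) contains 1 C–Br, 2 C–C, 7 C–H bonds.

ΔH ≈ −45 kJ

Bonds broken (reactants):
  C–C: 1 × 340 = 340
  C–H: 6 × 423 = 2538
  C=C: 1 × 623 = 623
  H–Br: 1 × 379 = 379
  Σ(broken) = 3880 kJ
Bonds formed (products):
  C–Br: 1 × 284 = 284
  C–C: 2 × 340 = 680
  C–H: 7 × 423 = 2961
  Σ(formed) = 3925 kJ
ΔH = Σ(broken) − Σ(formed) = 3880 − 3925 = −45 kJ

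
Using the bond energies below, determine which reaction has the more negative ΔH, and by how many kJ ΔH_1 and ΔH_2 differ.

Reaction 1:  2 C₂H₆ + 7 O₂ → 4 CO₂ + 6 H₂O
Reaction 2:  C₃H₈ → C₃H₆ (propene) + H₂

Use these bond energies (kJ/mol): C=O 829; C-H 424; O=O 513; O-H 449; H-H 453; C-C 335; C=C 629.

Reaction 1:
  Bonds broken (reactants):
    C-C: 2 × 335 = 670
    C-H: 12 × 424 = 5088
    O=O: 7 × 513 = 3591
    Σ(broken) = 9349 kJ
  Bonds formed (products):
    C=O: 8 × 829 = 6632
    O-H: 12 × 449 = 5388
    Σ(formed) = 12020 kJ
  ΔH_1 = 9349 − 12020 = −2671 kJ
Reaction 2:
  Bonds broken (reactants):
    C-C: 2 × 335 = 670
    C-H: 8 × 424 = 3392
    Σ(broken) = 4062 kJ
  Bonds formed (products):
    C-C: 1 × 335 = 335
    C-H: 6 × 424 = 2544
    C=C: 1 × 629 = 629
    H-H: 1 × 453 = 453
    Σ(formed) = 3961 kJ
  ΔH_2 = 4062 − 3961 = +101 kJ
ΔH_1 − ΔH_2 = −2772 kJ, so reaction 1 has the more negative ΔH; |ΔH_1 − ΔH_2| = 2772 kJ.

Reaction 1, by 2772 kJ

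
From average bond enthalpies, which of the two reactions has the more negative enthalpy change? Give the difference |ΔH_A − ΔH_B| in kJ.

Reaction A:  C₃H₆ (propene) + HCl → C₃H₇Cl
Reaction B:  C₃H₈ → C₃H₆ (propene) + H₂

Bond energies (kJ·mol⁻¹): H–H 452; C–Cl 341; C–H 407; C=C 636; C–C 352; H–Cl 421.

Reaction A, by 121 kJ

Reaction A:
  Bonds broken (reactants):
    C–C: 1 × 352 = 352
    C–H: 6 × 407 = 2442
    C=C: 1 × 636 = 636
    H–Cl: 1 × 421 = 421
    Σ(broken) = 3851 kJ
  Bonds formed (products):
    C–C: 2 × 352 = 704
    C–Cl: 1 × 341 = 341
    C–H: 7 × 407 = 2849
    Σ(formed) = 3894 kJ
  ΔH_A = 3851 − 3894 = −43 kJ
Reaction B:
  Bonds broken (reactants):
    C–C: 2 × 352 = 704
    C–H: 8 × 407 = 3256
    Σ(broken) = 3960 kJ
  Bonds formed (products):
    C–C: 1 × 352 = 352
    C–H: 6 × 407 = 2442
    C=C: 1 × 636 = 636
    H–H: 1 × 452 = 452
    Σ(formed) = 3882 kJ
  ΔH_B = 3960 − 3882 = +78 kJ
ΔH_A − ΔH_B = −121 kJ, so reaction A has the more negative ΔH; |ΔH_A − ΔH_B| = 121 kJ.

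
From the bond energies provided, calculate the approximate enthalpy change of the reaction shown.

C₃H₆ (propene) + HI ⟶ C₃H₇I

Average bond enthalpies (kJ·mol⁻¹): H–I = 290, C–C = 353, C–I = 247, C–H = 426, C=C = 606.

ΔH ≈ −130 kJ

Bonds broken (reactants):
  C–C: 1 × 353 = 353
  C–H: 6 × 426 = 2556
  C=C: 1 × 606 = 606
  H–I: 1 × 290 = 290
  Σ(broken) = 3805 kJ
Bonds formed (products):
  C–C: 2 × 353 = 706
  C–H: 7 × 426 = 2982
  C–I: 1 × 247 = 247
  Σ(formed) = 3935 kJ
ΔH = Σ(broken) − Σ(formed) = 3805 − 3935 = −130 kJ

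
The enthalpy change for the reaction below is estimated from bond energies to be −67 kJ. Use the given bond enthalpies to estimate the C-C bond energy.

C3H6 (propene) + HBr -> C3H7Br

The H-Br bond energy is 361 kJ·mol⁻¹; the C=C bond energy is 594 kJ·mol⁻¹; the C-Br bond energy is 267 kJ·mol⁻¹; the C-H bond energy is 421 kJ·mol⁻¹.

Let D be the C-C bond energy.
Σ(broken) = 1×D + 6×421 + 1×594 + 1×361 = 3481 + D
Σ(formed) = 1×267 + 2×D + 7×421 = 3214 + 2D
ΔH = Σ(broken) − Σ(formed) = (3481 + D) − (3214 + 2D) = +267 − D
Setting this equal to −67 kJ gives D = 334 kJ/mol.

D(C-C) ≈ 334 kJ/mol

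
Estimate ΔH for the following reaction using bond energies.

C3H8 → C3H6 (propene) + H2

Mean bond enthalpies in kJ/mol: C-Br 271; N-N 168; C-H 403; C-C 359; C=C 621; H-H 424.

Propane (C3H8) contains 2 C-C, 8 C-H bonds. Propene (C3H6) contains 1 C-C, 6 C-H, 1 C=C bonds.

ΔH ≈ +120 kJ

Bonds broken (reactants):
  C-C: 2 × 359 = 718
  C-H: 8 × 403 = 3224
  Σ(broken) = 3942 kJ
Bonds formed (products):
  C-C: 1 × 359 = 359
  C-H: 6 × 403 = 2418
  C=C: 1 × 621 = 621
  H-H: 1 × 424 = 424
  Σ(formed) = 3822 kJ
ΔH = Σ(broken) − Σ(formed) = 3942 − 3822 = +120 kJ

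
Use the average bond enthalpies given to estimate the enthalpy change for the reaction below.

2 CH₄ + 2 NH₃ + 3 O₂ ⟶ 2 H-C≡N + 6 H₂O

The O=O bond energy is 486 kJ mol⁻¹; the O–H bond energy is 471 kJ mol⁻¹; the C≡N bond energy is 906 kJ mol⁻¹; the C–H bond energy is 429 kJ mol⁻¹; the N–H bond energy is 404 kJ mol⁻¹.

ΔH ≈ −1008 kJ

Bonds broken (reactants):
  C–H: 8 × 429 = 3432
  N–H: 6 × 404 = 2424
  O=O: 3 × 486 = 1458
  Σ(broken) = 7314 kJ
Bonds formed (products):
  C≡N: 2 × 906 = 1812
  C–H: 2 × 429 = 858
  O–H: 12 × 471 = 5652
  Σ(formed) = 8322 kJ
ΔH = Σ(broken) − Σ(formed) = 7314 − 8322 = −1008 kJ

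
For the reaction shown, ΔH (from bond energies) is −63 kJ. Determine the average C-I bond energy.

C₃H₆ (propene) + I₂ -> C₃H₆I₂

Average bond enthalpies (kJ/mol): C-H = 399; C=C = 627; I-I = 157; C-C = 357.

Let D be the C-I bond energy.
Σ(broken) = 1×357 + 6×399 + 1×627 + 1×157 = 3535
Σ(formed) = 2×357 + 6×399 + 2×D = 3108 + 2D
ΔH = Σ(broken) − Σ(formed) = (3535) − (3108 + 2D) = +427 − 2D
Setting this equal to −63 kJ gives 2D = 490, so D = 245 kJ/mol.

D(C-I) ≈ 245 kJ/mol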